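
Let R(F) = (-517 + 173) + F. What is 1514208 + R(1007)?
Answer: 1514871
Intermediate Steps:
R(F) = -344 + F
1514208 + R(1007) = 1514208 + (-344 + 1007) = 1514208 + 663 = 1514871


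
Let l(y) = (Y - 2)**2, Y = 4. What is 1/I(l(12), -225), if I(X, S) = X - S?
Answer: 1/229 ≈ 0.0043668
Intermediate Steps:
l(y) = 4 (l(y) = (4 - 2)**2 = 2**2 = 4)
1/I(l(12), -225) = 1/(4 - 1*(-225)) = 1/(4 + 225) = 1/229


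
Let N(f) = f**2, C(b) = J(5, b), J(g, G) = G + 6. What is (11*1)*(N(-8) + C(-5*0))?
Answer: 770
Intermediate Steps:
J(g, G) = 6 + G
C(b) = 6 + b
(11*1)*(N(-8) + C(-5*0)) = (11*1)*((-8)**2 + (6 - 5*0)) = 11*(64 + (6 + 0)) = 11*(64 + 6) = 11*70 = 770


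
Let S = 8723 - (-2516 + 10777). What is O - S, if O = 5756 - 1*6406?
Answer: -1112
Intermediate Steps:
S = 462 (S = 8723 - 1*8261 = 8723 - 8261 = 462)
O = -650 (O = 5756 - 6406 = -650)
O - S = -650 - 1*462 = -650 - 462 = -1112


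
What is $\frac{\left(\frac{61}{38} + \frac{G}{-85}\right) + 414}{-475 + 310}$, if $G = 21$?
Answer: $- \frac{1341607}{532950} \approx -2.5173$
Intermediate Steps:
$\frac{\left(\frac{61}{38} + \frac{G}{-85}\right) + 414}{-475 + 310} = \frac{\left(\frac{61}{38} + \frac{21}{-85}\right) + 414}{-475 + 310} = \frac{\left(61 \cdot \frac{1}{38} + 21 \left(- \frac{1}{85}\right)\right) + 414}{-165} = \left(\left(\frac{61}{38} - \frac{21}{85}\right) + 414\right) \left(- \frac{1}{165}\right) = \left(\frac{4387}{3230} + 414\right) \left(- \frac{1}{165}\right) = \frac{1341607}{3230} \left(- \frac{1}{165}\right) = - \frac{1341607}{532950}$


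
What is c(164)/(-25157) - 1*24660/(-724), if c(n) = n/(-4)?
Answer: 155100326/4553417 ≈ 34.062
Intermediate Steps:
c(n) = -n/4 (c(n) = n*(-¼) = -n/4)
c(164)/(-25157) - 1*24660/(-724) = -¼*164/(-25157) - 1*24660/(-724) = -41*(-1/25157) - 24660*(-1/724) = 41/25157 + 6165/181 = 155100326/4553417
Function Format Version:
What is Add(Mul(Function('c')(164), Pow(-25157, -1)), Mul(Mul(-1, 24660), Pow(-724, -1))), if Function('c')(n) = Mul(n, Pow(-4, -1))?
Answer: Rational(155100326, 4553417) ≈ 34.062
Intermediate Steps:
Function('c')(n) = Mul(Rational(-1, 4), n) (Function('c')(n) = Mul(n, Rational(-1, 4)) = Mul(Rational(-1, 4), n))
Add(Mul(Function('c')(164), Pow(-25157, -1)), Mul(Mul(-1, 24660), Pow(-724, -1))) = Add(Mul(Mul(Rational(-1, 4), 164), Pow(-25157, -1)), Mul(Mul(-1, 24660), Pow(-724, -1))) = Add(Mul(-41, Rational(-1, 25157)), Mul(-24660, Rational(-1, 724))) = Add(Rational(41, 25157), Rational(6165, 181)) = Rational(155100326, 4553417)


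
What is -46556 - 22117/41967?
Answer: -1953837769/41967 ≈ -46557.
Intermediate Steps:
-46556 - 22117/41967 = -1953837769/41967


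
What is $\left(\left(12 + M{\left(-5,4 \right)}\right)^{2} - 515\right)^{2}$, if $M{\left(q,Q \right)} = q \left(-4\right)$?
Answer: $259081$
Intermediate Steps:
$M{\left(q,Q \right)} = - 4 q$
$\left(\left(12 + M{\left(-5,4 \right)}\right)^{2} - 515\right)^{2} = \left(\left(12 - -20\right)^{2} - 515\right)^{2} = \left(\left(12 + 20\right)^{2} - 515\right)^{2} = \left(32^{2} - 515\right)^{2} = \left(1024 - 515\right)^{2} = 509^{2} = 259081$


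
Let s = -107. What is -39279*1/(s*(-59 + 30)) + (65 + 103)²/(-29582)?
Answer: -89252175/6556639 ≈ -13.612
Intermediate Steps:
-39279*1/(s*(-59 + 30)) + (65 + 103)²/(-29582) = -39279*(-1/(107*(-59 + 30))) + (65 + 103)²/(-29582) = -39279/((-107*(-29))) + 168²*(-1/29582) = -39279/3103 + 28224*(-1/29582) = -39279*1/3103 - 2016/2113 = -39279/3103 - 2016/2113 = -89252175/6556639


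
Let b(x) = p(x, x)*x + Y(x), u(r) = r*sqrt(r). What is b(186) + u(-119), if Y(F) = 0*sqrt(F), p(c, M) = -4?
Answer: -744 - 119*I*sqrt(119) ≈ -744.0 - 1298.1*I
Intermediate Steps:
u(r) = r**(3/2)
Y(F) = 0
b(x) = -4*x (b(x) = -4*x + 0 = -4*x)
b(186) + u(-119) = -4*186 + (-119)**(3/2) = -744 - 119*I*sqrt(119)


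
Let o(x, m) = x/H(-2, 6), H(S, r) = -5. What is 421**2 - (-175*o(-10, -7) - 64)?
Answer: 177655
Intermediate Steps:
o(x, m) = -x/5 (o(x, m) = x/(-5) = x*(-1/5) = -x/5)
421**2 - (-175*o(-10, -7) - 64) = 421**2 - (-(-35)*(-10) - 64) = 177241 - (-175*2 - 64) = 177241 - (-350 - 64) = 177241 - 1*(-414) = 177241 + 414 = 177655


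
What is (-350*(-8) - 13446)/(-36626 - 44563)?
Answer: 10646/81189 ≈ 0.13113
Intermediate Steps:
(-350*(-8) - 13446)/(-36626 - 44563) = (2800 - 13446)/(-81189) = -10646*(-1/81189) = 10646/81189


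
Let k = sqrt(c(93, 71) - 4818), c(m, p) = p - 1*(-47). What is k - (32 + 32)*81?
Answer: -5184 + 10*I*sqrt(47) ≈ -5184.0 + 68.557*I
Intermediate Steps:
c(m, p) = 47 + p (c(m, p) = p + 47 = 47 + p)
k = 10*I*sqrt(47) (k = sqrt((47 + 71) - 4818) = sqrt(118 - 4818) = sqrt(-4700) = 10*I*sqrt(47) ≈ 68.557*I)
k - (32 + 32)*81 = 10*I*sqrt(47) - (32 + 32)*81 = 10*I*sqrt(47) - 64*81 = 10*I*sqrt(47) - 1*5184 = 10*I*sqrt(47) - 5184 = -5184 + 10*I*sqrt(47)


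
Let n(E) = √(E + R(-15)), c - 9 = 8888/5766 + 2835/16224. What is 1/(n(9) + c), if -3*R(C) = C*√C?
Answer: 1/(167078963/15591264 + √(9 + 5*I*√15)) ≈ 0.066513 - 0.011313*I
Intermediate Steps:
c = 167078963/15591264 (c = 9 + (8888/5766 + 2835/16224) = 9 + (8888*(1/5766) + 2835*(1/16224)) = 9 + (4444/2883 + 945/5408) = 9 + 26757587/15591264 = 167078963/15591264 ≈ 10.716)
R(C) = -C^(3/2)/3 (R(C) = -C*√C/3 = -C^(3/2)/3)
n(E) = √(E + 5*I*√15) (n(E) = √(E - (-5)*I*√15) = √(E + 5*I*√15))
1/(n(9) + c) = 1/(√(9 + 5*I*√15) + 167078963/15591264) = 1/(167078963/15591264 + √(9 + 5*I*√15))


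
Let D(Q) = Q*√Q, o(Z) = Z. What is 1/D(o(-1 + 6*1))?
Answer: √5/25 ≈ 0.089443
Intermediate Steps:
D(Q) = Q^(3/2)
1/D(o(-1 + 6*1)) = 1/((-1 + 6*1)^(3/2)) = 1/((-1 + 6)^(3/2)) = 1/(5^(3/2)) = 1/(5*√5) = √5/25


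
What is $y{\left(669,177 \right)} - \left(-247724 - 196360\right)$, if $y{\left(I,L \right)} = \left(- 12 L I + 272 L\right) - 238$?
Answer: $-928966$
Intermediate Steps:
$y{\left(I,L \right)} = -238 + 272 L - 12 I L$ ($y{\left(I,L \right)} = \left(- 12 I L + 272 L\right) - 238 = \left(272 L - 12 I L\right) - 238 = -238 + 272 L - 12 I L$)
$y{\left(669,177 \right)} - \left(-247724 - 196360\right) = \left(-238 + 272 \cdot 177 - 8028 \cdot 177\right) - \left(-247724 - 196360\right) = \left(-238 + 48144 - 1420956\right) - \left(-247724 - 196360\right) = -1373050 - -444084 = -1373050 + 444084 = -928966$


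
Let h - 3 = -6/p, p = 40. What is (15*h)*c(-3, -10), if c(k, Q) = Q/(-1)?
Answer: 855/2 ≈ 427.50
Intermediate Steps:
h = 57/20 (h = 3 - 6/40 = 3 - 6*1/40 = 3 - 3/20 = 57/20 ≈ 2.8500)
c(k, Q) = -Q (c(k, Q) = Q*(-1) = -Q)
(15*h)*c(-3, -10) = (15*(57/20))*(-1*(-10)) = (171/4)*10 = 855/2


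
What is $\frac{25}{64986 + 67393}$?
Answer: $\frac{25}{132379} \approx 0.00018885$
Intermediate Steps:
$\frac{25}{64986 + 67393} = \frac{25}{132379}$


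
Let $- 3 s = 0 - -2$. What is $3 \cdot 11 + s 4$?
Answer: $\frac{91}{3} \approx 30.333$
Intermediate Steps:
$s = - \frac{2}{3}$ ($s = - \frac{0 - -2}{3} = - \frac{0 + 2}{3} = \left(- \frac{1}{3}\right) 2 = - \frac{2}{3} \approx -0.66667$)
$3 \cdot 11 + s 4 = 3 \cdot 11 - \frac{8}{3} = 33 - \frac{8}{3} = \frac{91}{3}$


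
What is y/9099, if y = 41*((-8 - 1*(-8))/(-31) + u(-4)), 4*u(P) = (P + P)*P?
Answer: 328/9099 ≈ 0.036048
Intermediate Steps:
u(P) = P²/2 (u(P) = ((P + P)*P)/4 = ((2*P)*P)/4 = (2*P²)/4 = P²/2)
y = 328 (y = 41*((-8 - 1*(-8))/(-31) + (½)*(-4)²) = 41*((-8 + 8)*(-1/31) + (½)*16) = 41*(0*(-1/31) + 8) = 41*(0 + 8) = 41*8 = 328)
y/9099 = 328/9099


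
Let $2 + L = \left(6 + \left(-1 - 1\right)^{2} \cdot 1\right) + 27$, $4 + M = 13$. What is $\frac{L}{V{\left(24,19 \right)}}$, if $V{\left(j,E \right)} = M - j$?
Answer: $- \frac{7}{3} \approx -2.3333$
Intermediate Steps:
$M = 9$ ($M = -4 + 13 = 9$)
$V{\left(j,E \right)} = 9 - j$
$L = 35$ ($L = -2 + \left(\left(6 + \left(-1 - 1\right)^{2} \cdot 1\right) + 27\right) = -2 + \left(\left(6 + \left(-2\right)^{2} \cdot 1\right) + 27\right) = -2 + \left(\left(6 + 4 \cdot 1\right) + 27\right) = -2 + \left(\left(6 + 4\right) + 27\right) = -2 + \left(10 + 27\right) = -2 + 37 = 35$)
$\frac{L}{V{\left(24,19 \right)}} = \frac{35}{9 - 24} = \frac{35}{-15} = 35 \left(- \frac{1}{15}\right) = - \frac{7}{3}$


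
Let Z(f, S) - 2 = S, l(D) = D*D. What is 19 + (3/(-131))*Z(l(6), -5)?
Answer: 2498/131 ≈ 19.069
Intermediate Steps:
l(D) = D**2
Z(f, S) = 2 + S
19 + (3/(-131))*Z(l(6), -5) = 19 + (3/(-131))*(2 - 5) = 19 + (3*(-1/131))*(-3) = 19 - 3/131*(-3) = 19 + 9/131 = 2498/131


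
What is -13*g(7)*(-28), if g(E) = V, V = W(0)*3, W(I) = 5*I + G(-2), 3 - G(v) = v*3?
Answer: 9828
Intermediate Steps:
G(v) = 3 - 3*v (G(v) = 3 - v*3 = 3 - 3*v)
W(I) = 9 + 5*I (W(I) = 5*I + (3 - 3*(-2)) = 5*I + (3 + 6) = 5*I + 9 = 9 + 5*I)
V = 27 (V = (9 + 5*0)*3 = (9 + 0)*3 = 9*3 = 27)
g(E) = 27
-13*g(7)*(-28) = -13*27*(-28) = -351*(-28) = 9828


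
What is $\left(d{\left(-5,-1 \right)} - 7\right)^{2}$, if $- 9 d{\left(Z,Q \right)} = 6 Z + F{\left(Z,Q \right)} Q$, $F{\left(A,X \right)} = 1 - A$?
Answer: $9$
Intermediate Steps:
$d{\left(Z,Q \right)} = - \frac{2 Z}{3} - \frac{Q \left(1 - Z\right)}{9}$ ($d{\left(Z,Q \right)} = - \frac{6 Z + \left(1 - Z\right) Q}{9} = - \frac{6 Z + Q \left(1 - Z\right)}{9} = - \frac{2 Z}{3} - \frac{Q \left(1 - Z\right)}{9}$)
$\left(d{\left(-5,-1 \right)} - 7\right)^{2} = \left(\left(\left(- \frac{2}{3}\right) \left(-5\right) + \frac{1}{9} \left(-1\right) \left(-1 - 5\right)\right) - 7\right)^{2} = \left(\left(\frac{10}{3} + \frac{1}{9} \left(-1\right) \left(-6\right)\right) - 7\right)^{2} = \left(\left(\frac{10}{3} + \frac{2}{3}\right) - 7\right)^{2} = \left(4 - 7\right)^{2} = \left(-3\right)^{2} = 9$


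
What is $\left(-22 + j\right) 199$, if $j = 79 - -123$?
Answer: $35820$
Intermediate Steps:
$j = 202$ ($j = 79 + 123 = 202$)
$\left(-22 + j\right) 199 = \left(-22 + 202\right) 199 = 180 \cdot 199 = 35820$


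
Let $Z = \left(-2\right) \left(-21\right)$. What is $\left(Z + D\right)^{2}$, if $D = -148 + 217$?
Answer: $12321$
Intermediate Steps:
$D = 69$
$Z = 42$
$\left(Z + D\right)^{2} = \left(42 + 69\right)^{2} = 111^{2} = 12321$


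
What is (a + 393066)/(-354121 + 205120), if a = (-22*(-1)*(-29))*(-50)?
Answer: -424966/149001 ≈ -2.8521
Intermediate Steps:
a = 31900 (a = (22*(-29))*(-50) = -638*(-50) = 31900)
(a + 393066)/(-354121 + 205120) = (31900 + 393066)/(-354121 + 205120) = 424966/(-149001) = 424966*(-1/149001) = -424966/149001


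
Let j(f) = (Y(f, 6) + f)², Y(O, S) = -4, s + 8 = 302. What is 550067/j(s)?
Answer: 550067/84100 ≈ 6.5406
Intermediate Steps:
s = 294 (s = -8 + 302 = 294)
j(f) = (-4 + f)²
550067/j(s) = 550067/((-4 + 294)²) = 550067/(290²) = 550067/84100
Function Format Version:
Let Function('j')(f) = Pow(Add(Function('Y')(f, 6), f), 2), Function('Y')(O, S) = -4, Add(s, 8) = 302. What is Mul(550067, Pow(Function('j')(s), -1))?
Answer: Rational(550067, 84100) ≈ 6.5406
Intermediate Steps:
s = 294 (s = Add(-8, 302) = 294)
Function('j')(f) = Pow(Add(-4, f), 2)
Mul(550067, Pow(Function('j')(s), -1)) = Mul(550067, Pow(Pow(Add(-4, 294), 2), -1)) = Mul(550067, Pow(Pow(290, 2), -1)) = Mul(550067, Pow(84100, -1)) = Mul(550067, Rational(1, 84100)) = Rational(550067, 84100)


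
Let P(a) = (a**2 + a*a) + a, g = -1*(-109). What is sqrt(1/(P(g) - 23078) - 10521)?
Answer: 4*I*sqrt(413507471)/793 ≈ 102.57*I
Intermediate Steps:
g = 109
P(a) = a + 2*a**2 (P(a) = (a**2 + a**2) + a = 2*a**2 + a = a + 2*a**2)
sqrt(1/(P(g) - 23078) - 10521) = sqrt(1/(109*(1 + 2*109) - 23078) - 10521) = sqrt(1/(109*(1 + 218) - 23078) - 10521) = sqrt(1/(109*219 - 23078) - 10521) = sqrt(1/(23871 - 23078) - 10521) = sqrt(1/793 - 10521) = sqrt(-8343152/793) = 4*I*sqrt(413507471)/793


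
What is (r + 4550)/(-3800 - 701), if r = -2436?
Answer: -302/643 ≈ -0.46967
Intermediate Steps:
(r + 4550)/(-3800 - 701) = (-2436 + 4550)/(-3800 - 701) = 2114/(-4501) = 2114*(-1/4501) = -302/643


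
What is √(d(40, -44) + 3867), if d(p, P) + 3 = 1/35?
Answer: √4733435/35 ≈ 62.161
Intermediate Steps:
d(p, P) = -104/35 (d(p, P) = -3 + 1/35 = -104/35)
√(d(40, -44) + 3867) = √(-104/35 + 3867) = √(135241/35) = √4733435/35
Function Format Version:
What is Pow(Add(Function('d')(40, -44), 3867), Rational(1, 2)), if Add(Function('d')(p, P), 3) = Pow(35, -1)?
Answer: Mul(Rational(1, 35), Pow(4733435, Rational(1, 2))) ≈ 62.161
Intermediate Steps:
Function('d')(p, P) = Rational(-104, 35) (Function('d')(p, P) = Add(-3, Pow(35, -1)) = Add(-3, Rational(1, 35)) = Rational(-104, 35))
Pow(Add(Function('d')(40, -44), 3867), Rational(1, 2)) = Pow(Add(Rational(-104, 35), 3867), Rational(1, 2)) = Pow(Rational(135241, 35), Rational(1, 2)) = Mul(Rational(1, 35), Pow(4733435, Rational(1, 2)))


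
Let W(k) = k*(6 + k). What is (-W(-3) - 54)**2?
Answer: 2025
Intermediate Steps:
(-W(-3) - 54)**2 = (-(-3)*(6 - 3) - 54)**2 = (-(-3)*3 - 54)**2 = (-1*(-9) - 54)**2 = (9 - 54)**2 = (-45)**2 = 2025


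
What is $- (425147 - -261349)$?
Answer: $-686496$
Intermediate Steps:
$- (425147 - -261349) = - (425147 + 261349) = \left(-1\right) 686496 = -686496$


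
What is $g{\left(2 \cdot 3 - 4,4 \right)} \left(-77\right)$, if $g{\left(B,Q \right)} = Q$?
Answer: $-308$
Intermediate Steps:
$g{\left(2 \cdot 3 - 4,4 \right)} \left(-77\right) = 4 \left(-77\right) = -308$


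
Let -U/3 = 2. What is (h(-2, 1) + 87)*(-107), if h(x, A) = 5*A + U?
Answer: -9202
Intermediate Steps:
U = -6 (U = -3*2 = -6)
h(x, A) = -6 + 5*A (h(x, A) = 5*A - 6 = -6 + 5*A)
(h(-2, 1) + 87)*(-107) = ((-6 + 5*1) + 87)*(-107) = ((-6 + 5) + 87)*(-107) = (-1 + 87)*(-107) = 86*(-107) = -9202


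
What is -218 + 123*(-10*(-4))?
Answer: 4702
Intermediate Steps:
-218 + 123*(-10*(-4)) = -218 + 123*40 = -218 + 4920 = 4702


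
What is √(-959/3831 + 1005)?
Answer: 2*√3686567469/3831 ≈ 31.698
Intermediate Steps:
√(-959/3831 + 1005) = √(3849196/3831) = 2*√3686567469/3831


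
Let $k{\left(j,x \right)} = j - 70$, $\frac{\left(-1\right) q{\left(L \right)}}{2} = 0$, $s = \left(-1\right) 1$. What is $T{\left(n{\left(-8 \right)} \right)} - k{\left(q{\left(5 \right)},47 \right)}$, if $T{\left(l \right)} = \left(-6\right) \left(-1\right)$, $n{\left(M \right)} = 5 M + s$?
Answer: $76$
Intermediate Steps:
$s = -1$
$q{\left(L \right)} = 0$ ($q{\left(L \right)} = \left(-2\right) 0 = 0$)
$k{\left(j,x \right)} = -70 + j$
$n{\left(M \right)} = -1 + 5 M$ ($n{\left(M \right)} = 5 M - 1 = -1 + 5 M$)
$T{\left(l \right)} = 6$
$T{\left(n{\left(-8 \right)} \right)} - k{\left(q{\left(5 \right)},47 \right)} = 6 - \left(-70 + 0\right) = 6 - -70 = 6 + 70 = 76$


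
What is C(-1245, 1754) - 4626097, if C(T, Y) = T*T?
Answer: -3076072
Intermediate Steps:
C(T, Y) = T²
C(-1245, 1754) - 4626097 = (-1245)² - 4626097 = 1550025 - 4626097 = -3076072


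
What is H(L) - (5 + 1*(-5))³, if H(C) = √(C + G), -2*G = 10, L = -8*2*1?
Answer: I*√21 ≈ 4.5826*I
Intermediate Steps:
L = -16 (L = -16*1 = -16)
G = -5 (G = -½*10 = -5)
H(C) = √(-5 + C) (H(C) = √(C - 5) = √(-5 + C))
H(L) - (5 + 1*(-5))³ = √(-5 - 16) - (5 + 1*(-5))³ = √(-21) - (5 - 5)³ = I*√21 - 1*0³ = I*√21 - 1*0 = I*√21 + 0 = I*√21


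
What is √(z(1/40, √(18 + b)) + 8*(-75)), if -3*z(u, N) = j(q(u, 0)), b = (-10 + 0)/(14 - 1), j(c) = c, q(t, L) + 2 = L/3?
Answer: I*√5394/3 ≈ 24.481*I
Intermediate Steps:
q(t, L) = -2 + L/3
b = -10/13 ≈ -0.76923
z(u, N) = ⅔ (z(u, N) = -(-2 + (⅓)*0)/3 = -(-2 + 0)/3 = -⅓*(-2) = ⅔)
√(z(1/40, √(18 + b)) + 8*(-75)) = √(⅔ + 8*(-75)) = √(⅔ - 600) = √(-1798/3) = I*√5394/3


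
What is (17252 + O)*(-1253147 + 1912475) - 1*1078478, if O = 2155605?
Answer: 1432624381618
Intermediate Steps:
(17252 + O)*(-1253147 + 1912475) - 1*1078478 = (17252 + 2155605)*(-1253147 + 1912475) - 1*1078478 = 2172857*659328 - 1078478 = 1432625460096 - 1078478 = 1432624381618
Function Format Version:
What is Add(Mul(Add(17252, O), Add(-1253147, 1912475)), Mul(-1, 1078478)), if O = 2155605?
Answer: 1432624381618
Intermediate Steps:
Add(Mul(Add(17252, O), Add(-1253147, 1912475)), Mul(-1, 1078478)) = Add(Mul(Add(17252, 2155605), Add(-1253147, 1912475)), Mul(-1, 1078478)) = Add(Mul(2172857, 659328), -1078478) = Add(1432625460096, -1078478) = 1432624381618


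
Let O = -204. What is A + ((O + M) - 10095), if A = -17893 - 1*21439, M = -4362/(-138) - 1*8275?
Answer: -1331111/23 ≈ -57874.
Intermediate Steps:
M = -189598/23 (M = -4362*(-1/138) - 8275 = 727/23 - 8275 = -189598/23 ≈ -8243.4)
A = -39332 (A = -17893 - 21439 = -39332)
A + ((O + M) - 10095) = -39332 + ((-204 - 189598/23) - 10095) = -39332 + (-194290/23 - 10095) = -39332 - 426475/23 = -1331111/23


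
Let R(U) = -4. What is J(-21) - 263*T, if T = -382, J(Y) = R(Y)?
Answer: 100462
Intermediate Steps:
J(Y) = -4
J(-21) - 263*T = -4 - 263*(-382) = -4 + 100466 = 100462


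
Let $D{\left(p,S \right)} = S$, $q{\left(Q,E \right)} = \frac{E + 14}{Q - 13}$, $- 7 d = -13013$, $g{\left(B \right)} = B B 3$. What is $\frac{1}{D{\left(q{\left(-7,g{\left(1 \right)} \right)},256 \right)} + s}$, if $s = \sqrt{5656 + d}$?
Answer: $\frac{256}{58021} - \frac{3 \sqrt{835}}{58021} \approx 0.0029181$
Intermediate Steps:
$g{\left(B \right)} = 3 B^{2}$ ($g{\left(B \right)} = B^{2} \cdot 3 = 3 B^{2}$)
$d = 1859$ ($d = \left(- \frac{1}{7}\right) \left(-13013\right) = 1859$)
$q{\left(Q,E \right)} = \frac{14 + E}{-13 + Q}$
$s = 3 \sqrt{835}$ ($s = \sqrt{5656 + 1859} = \sqrt{7515} = 3 \sqrt{835} \approx 86.689$)
$\frac{1}{D{\left(q{\left(-7,g{\left(1 \right)} \right)},256 \right)} + s} = \frac{1}{256 + 3 \sqrt{835}}$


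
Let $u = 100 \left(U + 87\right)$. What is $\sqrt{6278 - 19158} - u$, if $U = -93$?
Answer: $600 + 4 i \sqrt{805} \approx 600.0 + 113.49 i$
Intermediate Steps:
$u = -600$ ($u = 100 \left(-93 + 87\right) = 100 \left(-6\right) = -600$)
$\sqrt{6278 - 19158} - u = \sqrt{6278 - 19158} - -600 = \sqrt{-12880} + 600 = 4 i \sqrt{805} + 600 = 600 + 4 i \sqrt{805}$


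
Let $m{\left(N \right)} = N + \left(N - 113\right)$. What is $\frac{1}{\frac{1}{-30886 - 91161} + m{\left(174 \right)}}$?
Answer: $\frac{122047}{28681044} \approx 0.0042553$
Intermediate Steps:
$m{\left(N \right)} = -113 + 2 N$ ($m{\left(N \right)} = N + \left(-113 + N\right) = -113 + 2 N$)
$\frac{1}{\frac{1}{-30886 - 91161} + m{\left(174 \right)}} = \frac{1}{\frac{1}{-30886 - 91161} + \left(-113 + 2 \cdot 174\right)} = \frac{1}{\frac{1}{-122047} + \left(-113 + 348\right)} = \frac{1}{- \frac{1}{122047} + 235} = \frac{1}{\frac{28681044}{122047}} = \frac{122047}{28681044}$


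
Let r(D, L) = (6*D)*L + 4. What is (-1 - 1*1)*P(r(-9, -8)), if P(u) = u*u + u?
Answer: -381064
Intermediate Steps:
r(D, L) = 4 + 6*D*L (r(D, L) = 6*D*L + 4 = 4 + 6*D*L)
P(u) = u + u**2 (P(u) = u**2 + u = u + u**2)
(-1 - 1*1)*P(r(-9, -8)) = (-1 - 1*1)*((4 + 6*(-9)*(-8))*(1 + (4 + 6*(-9)*(-8)))) = (-1 - 1)*((4 + 432)*(1 + (4 + 432))) = -872*(1 + 436) = -872*437 = -2*190532 = -381064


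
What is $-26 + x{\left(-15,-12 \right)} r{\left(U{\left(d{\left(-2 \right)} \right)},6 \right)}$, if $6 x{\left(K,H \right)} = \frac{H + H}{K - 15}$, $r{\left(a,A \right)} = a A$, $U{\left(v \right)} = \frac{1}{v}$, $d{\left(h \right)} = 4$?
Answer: $- \frac{129}{5} \approx -25.8$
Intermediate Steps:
$r{\left(a,A \right)} = A a$
$x{\left(K,H \right)} = \frac{H}{3 \left(-15 + K\right)}$ ($x{\left(K,H \right)} = \frac{\left(H + H\right) \frac{1}{K - 15}}{6} = \frac{2 H \frac{1}{-15 + K}}{6} = \frac{H}{3 \left(-15 + K\right)}$)
$-26 + x{\left(-15,-12 \right)} r{\left(U{\left(d{\left(-2 \right)} \right)},6 \right)} = -26 + \frac{1}{3} \left(-12\right) \frac{1}{-15 - 15} \cdot \frac{6}{4} = -26 + \frac{1}{3} \left(-12\right) \frac{1}{-30} \cdot 6 \cdot \frac{1}{4} = -26 + \frac{1}{3} \left(-12\right) \left(- \frac{1}{30}\right) \frac{3}{2} = -26 + \frac{2}{15} \cdot \frac{3}{2} = -26 + \frac{1}{5} = - \frac{129}{5}$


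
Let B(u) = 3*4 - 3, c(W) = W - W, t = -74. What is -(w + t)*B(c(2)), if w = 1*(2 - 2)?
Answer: 666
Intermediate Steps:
w = 0 (w = 1*0 = 0)
c(W) = 0
B(u) = 9 (B(u) = 12 - 3 = 9)
-(w + t)*B(c(2)) = -(0 - 74)*9 = -(-74)*9 = -1*(-666) = 666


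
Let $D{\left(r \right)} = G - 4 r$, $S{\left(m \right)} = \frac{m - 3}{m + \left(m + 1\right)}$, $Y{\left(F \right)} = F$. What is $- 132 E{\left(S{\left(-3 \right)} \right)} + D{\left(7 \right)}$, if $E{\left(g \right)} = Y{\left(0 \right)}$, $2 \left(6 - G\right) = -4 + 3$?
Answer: $- \frac{43}{2} \approx -21.5$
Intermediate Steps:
$G = \frac{13}{2}$ ($G = 6 - \frac{-4 + 3}{2} = 6 - - \frac{1}{2} = 6 + \frac{1}{2} = \frac{13}{2} \approx 6.5$)
$S{\left(m \right)} = \frac{-3 + m}{1 + 2 m}$ ($S{\left(m \right)} = \frac{-3 + m}{m + \left(1 + m\right)} = \frac{-3 + m}{1 + 2 m}$)
$E{\left(g \right)} = 0$
$D{\left(r \right)} = \frac{13}{2} - 4 r$
$- 132 E{\left(S{\left(-3 \right)} \right)} + D{\left(7 \right)} = \left(-132\right) 0 + \left(\frac{13}{2} - 28\right) = 0 + \left(\frac{13}{2} - 28\right) = 0 - \frac{43}{2} = - \frac{43}{2}$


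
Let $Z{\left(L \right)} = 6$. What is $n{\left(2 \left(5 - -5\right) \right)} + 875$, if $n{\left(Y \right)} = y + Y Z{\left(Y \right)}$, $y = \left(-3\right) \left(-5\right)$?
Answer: $1010$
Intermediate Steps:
$y = 15$
$n{\left(Y \right)} = 15 + 6 Y$ ($n{\left(Y \right)} = 15 + Y 6 = 15 + 6 Y$)
$n{\left(2 \left(5 - -5\right) \right)} + 875 = \left(15 + 6 \cdot 2 \left(5 - -5\right)\right) + 875 = \left(15 + 6 \cdot 2 \left(5 + 5\right)\right) + 875 = \left(15 + 6 \cdot 2 \cdot 10\right) + 875 = \left(15 + 6 \cdot 20\right) + 875 = \left(15 + 120\right) + 875 = 135 + 875 = 1010$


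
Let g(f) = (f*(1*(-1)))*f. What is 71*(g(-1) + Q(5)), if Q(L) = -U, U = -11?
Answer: 710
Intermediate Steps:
Q(L) = 11 (Q(L) = -1*(-11) = 11)
g(f) = -f**2 (g(f) = (f*(-1))*f = (-f)*f = -f**2)
71*(g(-1) + Q(5)) = 71*(-1*(-1)**2 + 11) = 71*(-1*1 + 11) = 71*(-1 + 11) = 71*10 = 710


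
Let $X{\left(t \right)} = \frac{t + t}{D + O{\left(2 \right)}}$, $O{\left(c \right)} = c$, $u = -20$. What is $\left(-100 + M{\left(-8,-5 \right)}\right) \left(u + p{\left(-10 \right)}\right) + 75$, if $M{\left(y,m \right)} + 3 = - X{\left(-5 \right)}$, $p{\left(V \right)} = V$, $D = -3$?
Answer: $3465$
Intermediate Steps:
$X{\left(t \right)} = - 2 t$ ($X{\left(t \right)} = \frac{t + t}{-3 + 2} = \frac{2 t}{-1} = 2 t \left(-1\right) = - 2 t$)
$M{\left(y,m \right)} = -13$ ($M{\left(y,m \right)} = -3 - \left(-2\right) \left(-5\right) = -3 - 10 = -13$)
$\left(-100 + M{\left(-8,-5 \right)}\right) \left(u + p{\left(-10 \right)}\right) + 75 = \left(-100 - 13\right) \left(-20 - 10\right) + 75 = \left(-113\right) \left(-30\right) + 75 = 3390 + 75 = 3465$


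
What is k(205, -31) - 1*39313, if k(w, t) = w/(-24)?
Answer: -943717/24 ≈ -39322.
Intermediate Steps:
k(w, t) = -w/24 (k(w, t) = w*(-1/24) = -w/24)
k(205, -31) - 1*39313 = -1/24*205 - 1*39313 = -205/24 - 39313 = -943717/24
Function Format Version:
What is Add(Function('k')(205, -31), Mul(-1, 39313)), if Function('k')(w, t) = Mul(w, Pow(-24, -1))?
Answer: Rational(-943717, 24) ≈ -39322.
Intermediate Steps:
Function('k')(w, t) = Mul(Rational(-1, 24), w) (Function('k')(w, t) = Mul(w, Rational(-1, 24)) = Mul(Rational(-1, 24), w))
Add(Function('k')(205, -31), Mul(-1, 39313)) = Add(Mul(Rational(-1, 24), 205), Mul(-1, 39313)) = Add(Rational(-205, 24), -39313) = Rational(-943717, 24)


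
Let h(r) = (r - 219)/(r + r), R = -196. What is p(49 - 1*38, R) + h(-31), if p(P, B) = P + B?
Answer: -5610/31 ≈ -180.97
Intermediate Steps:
h(r) = (-219 + r)/(2*r) (h(r) = (-219 + r)/((2*r)) = (-219 + r)*(1/(2*r)) = (-219 + r)/(2*r))
p(P, B) = B + P
p(49 - 1*38, R) + h(-31) = (-196 + (49 - 1*38)) + (½)*(-219 - 31)/(-31) = (-196 + (49 - 38)) + (½)*(-1/31)*(-250) = (-196 + 11) + 125/31 = -185 + 125/31 = -5610/31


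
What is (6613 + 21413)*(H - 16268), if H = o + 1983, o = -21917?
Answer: -1014597252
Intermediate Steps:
H = -19934 (H = -21917 + 1983 = -19934)
(6613 + 21413)*(H - 16268) = (6613 + 21413)*(-19934 - 16268) = 28026*(-36202) = -1014597252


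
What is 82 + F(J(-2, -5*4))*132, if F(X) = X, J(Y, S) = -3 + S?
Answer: -2954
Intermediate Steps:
82 + F(J(-2, -5*4))*132 = 82 + (-3 - 5*4)*132 = 82 + (-3 - 20)*132 = 82 - 23*132 = 82 - 3036 = -2954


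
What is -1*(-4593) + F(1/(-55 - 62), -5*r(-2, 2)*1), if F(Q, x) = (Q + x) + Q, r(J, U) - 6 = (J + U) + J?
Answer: 535039/117 ≈ 4573.0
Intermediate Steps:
r(J, U) = 6 + U + 2*J (r(J, U) = 6 + ((J + U) + J) = 6 + (U + 2*J) = 6 + U + 2*J)
F(Q, x) = x + 2*Q
-1*(-4593) + F(1/(-55 - 62), -5*r(-2, 2)*1) = -1*(-4593) + (-5*(6 + 2 + 2*(-2))*1 + 2/(-55 - 62)) = 4593 + (-5*(6 + 2 - 4)*1 + 2/(-117)) = 4593 + (-5*4*1 + 2*(-1/117)) = 4593 + (-20*1 - 2/117) = 4593 + (-20 - 2/117) = 4593 - 2342/117 = 535039/117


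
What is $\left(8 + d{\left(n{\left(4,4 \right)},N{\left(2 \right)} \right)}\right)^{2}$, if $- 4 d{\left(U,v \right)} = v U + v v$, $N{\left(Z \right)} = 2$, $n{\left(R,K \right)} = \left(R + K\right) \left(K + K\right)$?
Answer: $625$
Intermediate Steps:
$n{\left(R,K \right)} = 2 K \left(K + R\right)$ ($n{\left(R,K \right)} = \left(K + R\right) 2 K = 2 K \left(K + R\right)$)
$d{\left(U,v \right)} = - \frac{v^{2}}{4} - \frac{U v}{4}$ ($d{\left(U,v \right)} = - \frac{v U + v v}{4} = - \frac{U v + v^{2}}{4} = - \frac{v^{2} + U v}{4} = - \frac{v^{2}}{4} - \frac{U v}{4}$)
$\left(8 + d{\left(n{\left(4,4 \right)},N{\left(2 \right)} \right)}\right)^{2} = \left(8 - \frac{2 \cdot 4 \left(4 + 4\right) + 2}{2}\right)^{2} = \left(8 - \frac{2 \cdot 4 \cdot 8 + 2}{2}\right)^{2} = \left(8 - \frac{64 + 2}{2}\right)^{2} = \left(8 - \frac{1}{2} \cdot 66\right)^{2} = \left(8 - 33\right)^{2} = \left(-25\right)^{2} = 625$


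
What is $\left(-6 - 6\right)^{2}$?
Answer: $144$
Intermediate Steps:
$\left(-6 - 6\right)^{2} = \left(-12\right)^{2} = 144$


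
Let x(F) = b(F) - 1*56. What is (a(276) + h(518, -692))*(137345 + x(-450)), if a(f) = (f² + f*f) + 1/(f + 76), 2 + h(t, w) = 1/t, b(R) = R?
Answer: 1900617796512165/91168 ≈ 2.0847e+10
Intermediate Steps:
h(t, w) = -2 + 1/t
x(F) = -56 + F (x(F) = F - 1*56 = F - 56 = -56 + F)
a(f) = 1/(76 + f) + 2*f² (a(f) = (f² + f²) + 1/(76 + f) = 2*f² + 1/(76 + f) = 1/(76 + f) + 2*f²)
(a(276) + h(518, -692))*(137345 + x(-450)) = ((1 + 2*276³ + 152*276²)/(76 + 276) + (-2 + 1/518))*(137345 + (-56 - 450)) = ((1 + 2*21024576 + 152*76176)/352 + (-2 + 1/518))*(137345 - 506) = ((1 + 42049152 + 11578752)/352 - 1035/518)*136839 = ((1/352)*53627905 - 1035/518)*136839 = (53627905/352 - 1035/518)*136839 = (13889445235/91168)*136839 = 1900617796512165/91168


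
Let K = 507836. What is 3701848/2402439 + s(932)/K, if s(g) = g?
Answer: 470542688519/305011253001 ≈ 1.5427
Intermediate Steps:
3701848/2402439 + s(932)/K = 3701848/2402439 + 932/507836 = 3701848*(1/2402439) + 932*(1/507836) = 3701848/2402439 + 233/126959 = 470542688519/305011253001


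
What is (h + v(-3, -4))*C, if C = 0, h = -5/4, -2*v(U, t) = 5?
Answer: 0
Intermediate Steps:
v(U, t) = -5/2 (v(U, t) = -½*5 = -5/2)
h = -5/4 (h = -5*¼ = -5/4 ≈ -1.2500)
(h + v(-3, -4))*C = (-5/4 - 5/2)*0 = -15/4*0 = 0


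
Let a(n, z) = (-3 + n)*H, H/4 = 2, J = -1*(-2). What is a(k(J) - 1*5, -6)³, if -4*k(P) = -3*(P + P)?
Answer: -64000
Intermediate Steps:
J = 2
k(P) = 3*P/2 (k(P) = -(-3)*(P + P)/4 = -(-3)*2*P/4 = -(-3)*P/2 = 3*P/2)
H = 8 (H = 4*2 = 8)
a(n, z) = -24 + 8*n (a(n, z) = (-3 + n)*8 = -24 + 8*n)
a(k(J) - 1*5, -6)³ = (-24 + 8*((3/2)*2 - 1*5))³ = (-24 + 8*(3 - 5))³ = (-24 + 8*(-2))³ = (-24 - 16)³ = (-40)³ = -64000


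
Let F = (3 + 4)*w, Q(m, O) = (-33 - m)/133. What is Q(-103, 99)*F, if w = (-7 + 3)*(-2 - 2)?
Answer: 1120/19 ≈ 58.947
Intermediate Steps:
Q(m, O) = -33/133 - m/133 (Q(m, O) = (-33 - m)*(1/133) = -33/133 - m/133)
w = 16 (w = -4*(-4) = 16)
F = 112 (F = (3 + 4)*16 = 7*16 = 112)
Q(-103, 99)*F = (-33/133 - 1/133*(-103))*112 = (-33/133 + 103/133)*112 = (10/19)*112 = 1120/19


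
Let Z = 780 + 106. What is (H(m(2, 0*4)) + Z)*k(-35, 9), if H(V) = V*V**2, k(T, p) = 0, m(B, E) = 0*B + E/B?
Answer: 0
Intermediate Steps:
m(B, E) = E/B (m(B, E) = 0 + E/B = E/B)
H(V) = V**3
Z = 886
(H(m(2, 0*4)) + Z)*k(-35, 9) = (((0*4)/2)**3 + 886)*0 = ((0*(1/2))**3 + 886)*0 = (0**3 + 886)*0 = (0 + 886)*0 = 886*0 = 0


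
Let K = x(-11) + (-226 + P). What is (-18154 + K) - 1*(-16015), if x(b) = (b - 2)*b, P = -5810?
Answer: -8032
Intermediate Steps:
x(b) = b*(-2 + b) (x(b) = (-2 + b)*b = b*(-2 + b))
K = -5893 (K = -11*(-2 - 11) + (-226 - 5810) = -11*(-13) - 6036 = 143 - 6036 = -5893)
(-18154 + K) - 1*(-16015) = (-18154 - 5893) - 1*(-16015) = -24047 + 16015 = -8032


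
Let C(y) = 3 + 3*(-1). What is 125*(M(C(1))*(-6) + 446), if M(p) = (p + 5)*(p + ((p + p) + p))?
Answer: 55750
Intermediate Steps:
C(y) = 0 (C(y) = 3 - 3 = 0)
M(p) = 4*p*(5 + p) (M(p) = (5 + p)*(p + (2*p + p)) = (5 + p)*(p + 3*p) = (5 + p)*(4*p) = 4*p*(5 + p))
125*(M(C(1))*(-6) + 446) = 125*((4*0*(5 + 0))*(-6) + 446) = 125*((4*0*5)*(-6) + 446) = 125*(0*(-6) + 446) = 125*(0 + 446) = 125*446 = 55750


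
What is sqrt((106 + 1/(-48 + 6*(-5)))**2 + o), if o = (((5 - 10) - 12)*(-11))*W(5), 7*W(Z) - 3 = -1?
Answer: sqrt(3364749073)/546 ≈ 106.24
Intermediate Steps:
W(Z) = 2/7 (W(Z) = 3/7 + (1/7)*(-1) = 3/7 - 1/7 = 2/7)
o = 374/7 (o = (((5 - 10) - 12)*(-11))*(2/7) = ((-5 - 12)*(-11))*(2/7) = -17*(-11)*(2/7) = 187*(2/7) = 374/7 ≈ 53.429)
sqrt((106 + 1/(-48 + 6*(-5)))**2 + o) = sqrt((106 + 1/(-48 + 6*(-5)))**2 + 374/7) = sqrt((106 + 1/(-48 - 30))**2 + 374/7) = sqrt((106 + 1/(-78))**2 + 374/7) = sqrt((106 - 1/78)**2 + 374/7) = sqrt((8267/78)**2 + 374/7) = sqrt(68343289/6084 + 374/7) = sqrt(480678439/42588) = sqrt(3364749073)/546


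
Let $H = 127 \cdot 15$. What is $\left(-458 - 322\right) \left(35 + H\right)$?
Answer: $-1513200$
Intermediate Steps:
$H = 1905$
$\left(-458 - 322\right) \left(35 + H\right) = \left(-458 - 322\right) \left(35 + 1905\right) = \left(-780\right) 1940 = -1513200$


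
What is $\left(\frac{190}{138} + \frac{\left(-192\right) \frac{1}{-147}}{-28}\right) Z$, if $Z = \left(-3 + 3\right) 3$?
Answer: $0$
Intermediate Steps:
$Z = 0$ ($Z = 0 \cdot 3 = 0$)
$\left(\frac{190}{138} + \frac{\left(-192\right) \frac{1}{-147}}{-28}\right) Z = \left(\frac{190}{138} + \frac{\left(-192\right) \frac{1}{-147}}{-28}\right) 0 = \left(190 \cdot \frac{1}{138} + \left(-192\right) \left(- \frac{1}{147}\right) \left(- \frac{1}{28}\right)\right) 0 = \left(\frac{95}{69} + \frac{64}{49} \left(- \frac{1}{28}\right)\right) 0 = \left(\frac{95}{69} - \frac{16}{343}\right) 0 = \frac{31481}{23667} \cdot 0 = 0$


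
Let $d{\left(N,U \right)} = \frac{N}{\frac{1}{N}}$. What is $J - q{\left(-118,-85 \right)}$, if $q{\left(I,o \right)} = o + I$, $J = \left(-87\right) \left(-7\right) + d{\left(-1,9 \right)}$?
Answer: $813$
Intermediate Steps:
$d{\left(N,U \right)} = N^{2}$ ($d{\left(N,U \right)} = N N = N^{2}$)
$J = 610$ ($J = \left(-87\right) \left(-7\right) + \left(-1\right)^{2} = 609 + 1 = 610$)
$q{\left(I,o \right)} = I + o$
$J - q{\left(-118,-85 \right)} = 610 - \left(-118 - 85\right) = 610 - -203 = 610 + 203 = 813$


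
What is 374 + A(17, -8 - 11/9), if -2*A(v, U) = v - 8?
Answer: 739/2 ≈ 369.50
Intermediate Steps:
A(v, U) = 4 - v/2 (A(v, U) = -(v - 8)/2 = -(-8 + v)/2 = 4 - v/2)
374 + A(17, -8 - 11/9) = 374 + (4 - ½*17) = 374 + (4 - 17/2) = 374 - 9/2 = 739/2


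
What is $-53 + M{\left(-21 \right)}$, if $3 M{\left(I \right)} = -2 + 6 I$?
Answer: $- \frac{287}{3} \approx -95.667$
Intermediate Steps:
$M{\left(I \right)} = - \frac{2}{3} + 2 I$ ($M{\left(I \right)} = \frac{-2 + 6 I}{3} = - \frac{2}{3} + 2 I$)
$-53 + M{\left(-21 \right)} = -53 + \left(- \frac{2}{3} + 2 \left(-21\right)\right) = -53 - \frac{128}{3} = - \frac{287}{3}$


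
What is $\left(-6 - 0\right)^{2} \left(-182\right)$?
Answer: $-6552$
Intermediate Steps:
$\left(-6 - 0\right)^{2} \left(-182\right) = \left(-6 + 0\right)^{2} \left(-182\right) = \left(-6\right)^{2} \left(-182\right) = 36 \left(-182\right) = -6552$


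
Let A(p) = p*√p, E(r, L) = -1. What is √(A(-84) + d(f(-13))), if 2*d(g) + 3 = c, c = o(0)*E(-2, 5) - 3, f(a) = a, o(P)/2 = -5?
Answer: √(2 - 168*I*√21) ≈ 19.645 - 19.594*I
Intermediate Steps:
o(P) = -10 (o(P) = 2*(-5) = -10)
A(p) = p^(3/2)
c = 7 (c = -10*(-1) - 3 = 10 - 3 = 7)
d(g) = 2 (d(g) = -3/2 + (½)*7 = -3/2 + 7/2 = 2)
√(A(-84) + d(f(-13))) = √((-84)^(3/2) + 2) = √(-168*I*√21 + 2) = √(2 - 168*I*√21)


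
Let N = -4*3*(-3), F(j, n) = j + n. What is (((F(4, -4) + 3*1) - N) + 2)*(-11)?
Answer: 341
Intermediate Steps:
N = 36 (N = -12*(-3) = 36)
(((F(4, -4) + 3*1) - N) + 2)*(-11) = ((((4 - 4) + 3*1) - 1*36) + 2)*(-11) = (((0 + 3) - 36) + 2)*(-11) = ((3 - 36) + 2)*(-11) = (-33 + 2)*(-11) = -31*(-11) = 341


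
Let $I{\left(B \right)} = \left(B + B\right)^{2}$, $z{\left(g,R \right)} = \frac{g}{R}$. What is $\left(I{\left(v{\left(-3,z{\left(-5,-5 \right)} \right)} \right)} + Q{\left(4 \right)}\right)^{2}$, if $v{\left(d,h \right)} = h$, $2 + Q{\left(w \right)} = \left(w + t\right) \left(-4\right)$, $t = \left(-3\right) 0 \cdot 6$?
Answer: $196$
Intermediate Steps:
$t = 0$ ($t = 0 \cdot 6 = 0$)
$Q{\left(w \right)} = -2 - 4 w$ ($Q{\left(w \right)} = -2 + \left(w + 0\right) \left(-4\right) = -2 + w \left(-4\right) = -2 - 4 w$)
$I{\left(B \right)} = 4 B^{2}$ ($I{\left(B \right)} = \left(2 B\right)^{2} = 4 B^{2}$)
$\left(I{\left(v{\left(-3,z{\left(-5,-5 \right)} \right)} \right)} + Q{\left(4 \right)}\right)^{2} = \left(4 \left(- \frac{5}{-5}\right)^{2} - 18\right)^{2} = \left(4 \left(\left(-5\right) \left(- \frac{1}{5}\right)\right)^{2} - 18\right)^{2} = \left(4 \cdot 1^{2} - 18\right)^{2} = \left(4 \cdot 1 - 18\right)^{2} = \left(4 - 18\right)^{2} = \left(-14\right)^{2} = 196$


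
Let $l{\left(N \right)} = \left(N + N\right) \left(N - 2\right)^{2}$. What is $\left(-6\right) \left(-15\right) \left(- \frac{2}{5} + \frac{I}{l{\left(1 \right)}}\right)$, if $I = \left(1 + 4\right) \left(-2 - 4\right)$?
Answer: $-1386$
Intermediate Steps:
$I = -30$ ($I = 5 \left(-6\right) = -30$)
$l{\left(N \right)} = 2 N \left(-2 + N\right)^{2}$
$\left(-6\right) \left(-15\right) \left(- \frac{2}{5} + \frac{I}{l{\left(1 \right)}}\right) = \left(-6\right) \left(-15\right) \left(- \frac{2}{5} - \frac{30}{2 \cdot 1 \left(-2 + 1\right)^{2}}\right) = 90 \left(\left(-2\right) \frac{1}{5} - \frac{30}{2 \cdot 1 \left(-1\right)^{2}}\right) = 90 \left(- \frac{2}{5} - \frac{30}{2 \cdot 1 \cdot 1}\right) = 90 \left(- \frac{2}{5} - \frac{30}{2}\right) = 90 \left(- \frac{2}{5} - 15\right) = 90 \left(- \frac{77}{5}\right) = -1386$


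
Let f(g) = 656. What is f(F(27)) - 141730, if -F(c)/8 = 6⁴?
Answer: -141074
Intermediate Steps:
F(c) = -10368 (F(c) = -8*6⁴ = -8*1296 = -10368)
f(F(27)) - 141730 = 656 - 141730 = -141074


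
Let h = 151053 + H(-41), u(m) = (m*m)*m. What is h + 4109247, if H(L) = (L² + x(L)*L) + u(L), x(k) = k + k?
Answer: 4196422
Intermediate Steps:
x(k) = 2*k
u(m) = m³ (u(m) = m²*m = m³)
H(L) = L³ + 3*L² (H(L) = (L² + (2*L)*L) + L³ = (L² + 2*L²) + L³ = 3*L² + L³ = L³ + 3*L²)
h = 87175 (h = 151053 + (-41)²*(3 - 41) = 151053 + 1681*(-38) = 151053 - 63878 = 87175)
h + 4109247 = 87175 + 4109247 = 4196422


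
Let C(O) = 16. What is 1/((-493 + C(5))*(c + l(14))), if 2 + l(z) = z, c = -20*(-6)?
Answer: -1/62964 ≈ -1.5882e-5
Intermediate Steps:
c = 120
l(z) = -2 + z
1/((-493 + C(5))*(c + l(14))) = 1/((-493 + 16)*(120 + (-2 + 14))) = 1/(-477*(120 + 12)) = 1/(-477*132) = 1/(-62964) = -1/62964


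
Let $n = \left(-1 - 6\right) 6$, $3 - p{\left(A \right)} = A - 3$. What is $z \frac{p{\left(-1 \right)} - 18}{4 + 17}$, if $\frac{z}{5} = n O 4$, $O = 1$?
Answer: $440$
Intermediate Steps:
$p{\left(A \right)} = 6 - A$ ($p{\left(A \right)} = 3 - \left(A - 3\right) = 3 - \left(-3 + A\right) = 6 - A$)
$n = -42$ ($n = \left(-7\right) 6 = -42$)
$z = -840$ ($z = 5 \left(- 42 \cdot 1 \cdot 4\right) = 5 \left(\left(-42\right) 4\right) = 5 \left(-168\right) = -840$)
$z \frac{p{\left(-1 \right)} - 18}{4 + 17} = - 840 \frac{\left(6 - -1\right) - 18}{4 + 17} = - 840 \frac{\left(6 + 1\right) - 18}{21} = - 840 \left(7 - 18\right) \frac{1}{21} = - 840 \left(\left(-11\right) \frac{1}{21}\right) = \left(-840\right) \left(- \frac{11}{21}\right) = 440$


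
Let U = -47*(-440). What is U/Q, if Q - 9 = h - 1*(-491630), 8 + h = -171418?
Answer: 20680/320213 ≈ 0.064582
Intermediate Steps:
h = -171426 (h = -8 - 171418 = -171426)
Q = 320213 (Q = 9 + (-171426 - 1*(-491630)) = 9 + (-171426 + 491630) = 9 + 320204 = 320213)
U = 20680
U/Q = 20680/320213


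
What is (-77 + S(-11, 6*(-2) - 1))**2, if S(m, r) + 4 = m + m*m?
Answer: 841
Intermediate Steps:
S(m, r) = -4 + m + m**2 (S(m, r) = -4 + (m + m*m) = -4 + (m + m**2) = -4 + m + m**2)
(-77 + S(-11, 6*(-2) - 1))**2 = (-77 + (-4 - 11 + (-11)**2))**2 = (-77 + (-4 - 11 + 121))**2 = (-77 + 106)**2 = 29**2 = 841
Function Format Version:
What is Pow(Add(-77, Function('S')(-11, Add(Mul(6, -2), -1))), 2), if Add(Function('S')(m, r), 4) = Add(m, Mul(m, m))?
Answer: 841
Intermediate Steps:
Function('S')(m, r) = Add(-4, m, Pow(m, 2)) (Function('S')(m, r) = Add(-4, Add(m, Mul(m, m))) = Add(-4, Add(m, Pow(m, 2))) = Add(-4, m, Pow(m, 2)))
Pow(Add(-77, Function('S')(-11, Add(Mul(6, -2), -1))), 2) = Pow(Add(-77, Add(-4, -11, Pow(-11, 2))), 2) = Pow(Add(-77, Add(-4, -11, 121)), 2) = Pow(Add(-77, 106), 2) = Pow(29, 2) = 841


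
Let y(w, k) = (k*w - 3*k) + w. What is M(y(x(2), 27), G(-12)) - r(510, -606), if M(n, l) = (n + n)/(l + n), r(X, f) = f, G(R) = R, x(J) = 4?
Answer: 11576/19 ≈ 609.26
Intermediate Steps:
y(w, k) = w - 3*k + k*w (y(w, k) = (-3*k + k*w) + w = w - 3*k + k*w)
M(n, l) = 2*n/(l + n) (M(n, l) = (2*n)/(l + n) = 2*n/(l + n))
M(y(x(2), 27), G(-12)) - r(510, -606) = 2*(4 - 3*27 + 27*4)/(-12 + (4 - 3*27 + 27*4)) - 1*(-606) = 2*(4 - 81 + 108)/(-12 + (4 - 81 + 108)) + 606 = 2*31/(-12 + 31) + 606 = 2*31/19 + 606 = 2*31*(1/19) + 606 = 62/19 + 606 = 11576/19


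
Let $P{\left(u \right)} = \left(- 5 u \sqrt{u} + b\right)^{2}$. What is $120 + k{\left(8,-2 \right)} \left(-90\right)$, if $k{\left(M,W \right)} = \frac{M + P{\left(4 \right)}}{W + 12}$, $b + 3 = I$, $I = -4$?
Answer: $-19833$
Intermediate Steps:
$b = -7$ ($b = -3 - 4 = -7$)
$P{\left(u \right)} = \left(-7 - 5 u^{\frac{3}{2}}\right)^{2}$ ($P{\left(u \right)} = \left(- 5 u \sqrt{u} - 7\right)^{2} = \left(- 5 u^{\frac{3}{2}} - 7\right)^{2} = \left(-7 - 5 u^{\frac{3}{2}}\right)^{2}$)
$k{\left(M,W \right)} = \frac{2209 + M}{12 + W}$ ($k{\left(M,W \right)} = \frac{M + \left(7 + 5 \cdot 4^{\frac{3}{2}}\right)^{2}}{W + 12} = \frac{M + \left(7 + 5 \cdot 8\right)^{2}}{12 + W} = \frac{M + \left(7 + 40\right)^{2}}{12 + W} = \frac{M + 47^{2}}{12 + W} = \frac{M + 2209}{12 + W} = \frac{2209 + M}{12 + W}$)
$120 + k{\left(8,-2 \right)} \left(-90\right) = 120 + \frac{2209 + 8}{12 - 2} \left(-90\right) = 120 + \frac{1}{10} \cdot 2217 \left(-90\right) = 120 + \frac{2217}{10} \left(-90\right) = 120 - 19953 = -19833$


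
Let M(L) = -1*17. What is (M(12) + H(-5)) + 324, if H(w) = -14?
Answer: 293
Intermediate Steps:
M(L) = -17
(M(12) + H(-5)) + 324 = (-17 - 14) + 324 = -31 + 324 = 293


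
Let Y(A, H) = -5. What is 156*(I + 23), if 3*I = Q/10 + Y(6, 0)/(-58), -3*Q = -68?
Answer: 1614002/435 ≈ 3710.3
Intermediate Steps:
Q = 68/3 (Q = -⅓*(-68) = 68/3 ≈ 22.667)
I = 2047/2610 (I = ((68/3)/10 - 5/(-58))/3 = ((68/3)*(⅒) - 5*(-1/58))/3 = (34/15 + 5/58)/3 = (⅓)*(2047/870) = 2047/2610 ≈ 0.78429)
156*(I + 23) = 156*(2047/2610 + 23) = 156*(62077/2610) = 1614002/435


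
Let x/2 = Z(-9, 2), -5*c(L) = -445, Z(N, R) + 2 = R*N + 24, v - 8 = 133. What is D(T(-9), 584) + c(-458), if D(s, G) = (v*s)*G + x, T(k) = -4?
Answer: -329279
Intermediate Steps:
v = 141 (v = 8 + 133 = 141)
Z(N, R) = 22 + N*R (Z(N, R) = -2 + (R*N + 24) = -2 + (N*R + 24) = -2 + (24 + N*R) = 22 + N*R)
c(L) = 89 (c(L) = -⅕*(-445) = 89)
x = 8 (x = 2*(22 - 9*2) = 2*(22 - 18) = 2*4 = 8)
D(s, G) = 8 + 141*G*s (D(s, G) = (141*s)*G + 8 = 141*G*s + 8 = 8 + 141*G*s)
D(T(-9), 584) + c(-458) = (8 + 141*584*(-4)) + 89 = (8 - 329376) + 89 = -329368 + 89 = -329279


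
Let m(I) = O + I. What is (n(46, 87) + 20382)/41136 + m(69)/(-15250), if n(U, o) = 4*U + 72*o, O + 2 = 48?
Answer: 20221343/31366200 ≈ 0.64469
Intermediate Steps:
O = 46 (O = -2 + 48 = 46)
m(I) = 46 + I
(n(46, 87) + 20382)/41136 + m(69)/(-15250) = ((4*46 + 72*87) + 20382)/41136 + (46 + 69)/(-15250) = ((184 + 6264) + 20382)*(1/41136) + 115*(-1/15250) = (6448 + 20382)*(1/41136) - 23/3050 = 26830*(1/41136) - 23/3050 = 13415/20568 - 23/3050 = 20221343/31366200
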